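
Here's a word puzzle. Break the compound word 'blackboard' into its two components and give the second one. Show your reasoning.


Split 'blackboard' into 'black' + 'board'. The second part is 'board'.

board


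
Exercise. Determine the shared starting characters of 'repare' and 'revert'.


Compare from the start: 2 characters match: 're'. Mismatch at position 3: 'p' vs 'v'.

re


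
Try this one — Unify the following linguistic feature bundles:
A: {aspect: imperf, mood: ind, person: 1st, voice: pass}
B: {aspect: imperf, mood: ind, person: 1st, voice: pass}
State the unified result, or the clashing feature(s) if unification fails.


Compare features:
aspect: A=imperf vs B=imperf -> unified: imperf
mood: A=ind vs B=ind -> unified: ind
person: A=1st vs B=1st -> unified: 1st
voice: A=pass vs B=pass -> unified: pass
No clashes found.

Unified: {aspect: imperf, mood: ind, person: 1st, voice: pass}


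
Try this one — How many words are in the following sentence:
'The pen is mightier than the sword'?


Split into words: The | pen | is | mightier | than | the | sword = 7 words.

7


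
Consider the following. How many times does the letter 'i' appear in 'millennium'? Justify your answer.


Letter 'i' in 'millennium': found at position(s) 2, 8 = 2 occurrence(s).

2


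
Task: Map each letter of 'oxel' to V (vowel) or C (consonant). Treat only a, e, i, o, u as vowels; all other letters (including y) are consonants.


Letter mapping: o = V, x = C, e = V, l = C.

VCVC


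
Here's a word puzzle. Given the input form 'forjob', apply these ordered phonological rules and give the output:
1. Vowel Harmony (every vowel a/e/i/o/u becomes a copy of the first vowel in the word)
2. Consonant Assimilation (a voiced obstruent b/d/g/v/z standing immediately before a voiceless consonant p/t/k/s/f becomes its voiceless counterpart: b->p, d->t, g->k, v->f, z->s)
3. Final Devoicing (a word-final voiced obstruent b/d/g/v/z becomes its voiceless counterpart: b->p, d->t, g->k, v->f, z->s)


Starting form: 'forjob'
Rule 1: Vowel Harmony: all vowels already match. No change.
Rule 2: Consonant Assimilation: no voiced obstruent (b/d/g/v/z) stands immediately before a voiceless consonant (p/t/k/s/f). No change.
Rule 3: Final Devoicing: word-final voiced obstruent 'b' becomes voiceless 'p'. 'forjob' -> 'forjop'
Final form: 'forjop'

forjop


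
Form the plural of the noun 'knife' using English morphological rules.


Apply rule: Change -fe to -ves. 'knife' becomes 'knives'.

knives


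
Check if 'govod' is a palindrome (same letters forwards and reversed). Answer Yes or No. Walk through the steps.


Forward: 'govod'
Reversed: 'dovog'
They differ.

No


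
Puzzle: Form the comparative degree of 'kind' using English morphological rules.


Apply comparative formation (add -er): 'kind' -> 'kinder'.

kinder


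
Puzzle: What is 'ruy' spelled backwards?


Reverse 'ruy' character by character: 'yur'.

yur


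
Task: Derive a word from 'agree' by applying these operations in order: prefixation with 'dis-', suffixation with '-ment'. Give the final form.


Step 1: Add prefix 'dis-' to 'agree' = 'disagree'
Step 2: Add suffix '-ment' to 'disagree' = 'disagreement'

disagreement


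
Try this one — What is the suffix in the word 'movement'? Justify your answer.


The word 'movement' = 'move' (root) + '-ment' (suffix). The suffix is '-ment'.

ment


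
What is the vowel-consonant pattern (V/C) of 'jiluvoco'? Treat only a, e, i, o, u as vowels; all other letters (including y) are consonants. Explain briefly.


Letter mapping: j = C, i = V, l = C, u = V, v = C, o = V, c = C, o = V.

CVCVCVCV


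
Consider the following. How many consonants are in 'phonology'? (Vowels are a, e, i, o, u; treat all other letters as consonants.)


Consonants in 'phonology': p, h, n, l, g, y = 6 consonants.

6


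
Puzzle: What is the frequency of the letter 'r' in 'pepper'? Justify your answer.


Letter 'r' in 'pepper': found at position(s) 6 = 1 occurrence(s).

1


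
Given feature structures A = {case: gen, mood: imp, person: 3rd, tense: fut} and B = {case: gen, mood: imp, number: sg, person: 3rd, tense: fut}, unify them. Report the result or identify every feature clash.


Compare features:
case: A=gen vs B=gen -> unified: gen
mood: A=imp vs B=imp -> unified: imp
number: A=_ vs B=sg -> unified: sg
person: A=3rd vs B=3rd -> unified: 3rd
tense: A=fut vs B=fut -> unified: fut
No clashes found.

Unified: {case: gen, mood: imp, number: sg, person: 3rd, tense: fut}


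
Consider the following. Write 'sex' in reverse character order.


Reverse 'sex' character by character: 'xes'.

xes


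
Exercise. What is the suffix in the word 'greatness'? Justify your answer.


The word 'greatness' = 'great' (root) + '-ness' (suffix). The suffix is '-ness'.

ness


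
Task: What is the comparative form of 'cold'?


Apply comparative formation (add -er): 'cold' -> 'colder'.

colder


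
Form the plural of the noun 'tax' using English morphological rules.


Apply rule: Add -es (sibilant/fricative ending). 'tax' becomes 'taxes'.

taxes


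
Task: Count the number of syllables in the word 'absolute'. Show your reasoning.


Break 'absolute' into syllables: ab-so-lute -> ab | so | lute = 3 syllables

3 syllables


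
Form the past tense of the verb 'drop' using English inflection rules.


Apply rule: Double final consonant and add -ed. 'drop' becomes 'dropped'.

dropped


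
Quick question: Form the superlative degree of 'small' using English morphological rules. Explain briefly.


Apply superlative formation (add -est): 'small' -> 'smallest'.

smallest


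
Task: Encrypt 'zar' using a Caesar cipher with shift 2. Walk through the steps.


Shift each letter by 2: z -> b, a -> c, r -> t. Result: 'bct'.

bct


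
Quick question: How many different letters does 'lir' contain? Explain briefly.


Unique letters in 'lir': {i, l, r} = 3 distinct letters.

3


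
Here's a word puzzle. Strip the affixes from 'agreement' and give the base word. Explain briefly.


Remove suffix '-ment' from 'agreement' to get root 'agree'.

agree


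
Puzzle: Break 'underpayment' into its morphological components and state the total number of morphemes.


Step 1: Identify prefix: 'under' (meaning: beneath/insufficient)
Step 2: Identify root: 'pay'
Step 3: Identify suffix(es): 'ment'
Decomposition: under- (prefix: beneath/insufficient) + pay (root) + -ment (suffix: action/result)
Total morphemes: 3

3 morphemes (under- (prefix: beneath/insufficient) + pay (root) + -ment (suffix: action/result))


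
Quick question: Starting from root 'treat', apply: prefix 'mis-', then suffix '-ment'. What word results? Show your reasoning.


Step 1: Add prefix 'mis-' to 'treat' = 'mistreat'
Step 2: Add suffix '-ment' to 'mistreat' = 'mistreatment'

mistreatment


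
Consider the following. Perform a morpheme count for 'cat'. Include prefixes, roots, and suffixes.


Decomposition: cat (free morpheme) = 1 morpheme(s)

1 morphemes


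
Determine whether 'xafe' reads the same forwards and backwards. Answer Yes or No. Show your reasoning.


Forward: 'xafe'
Reversed: 'efax'
They differ.

No


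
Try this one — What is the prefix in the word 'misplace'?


The word 'misplace' = 'mis' (prefix) + 'place' (root). The prefix is 'mis'.

mis


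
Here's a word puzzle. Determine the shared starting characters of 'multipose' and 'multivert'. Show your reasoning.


Compare from the start: 5 characters match: 'multi'. Mismatch at position 6: 'p' vs 'v'.

multi


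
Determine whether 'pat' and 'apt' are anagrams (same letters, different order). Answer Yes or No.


Sorted letters of 'pat': 'apt'
Sorted letters of 'apt': 'apt'
They match.

Yes


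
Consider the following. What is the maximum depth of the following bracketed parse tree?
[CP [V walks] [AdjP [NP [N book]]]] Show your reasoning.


Count bracket nesting levels:
'[' at pos 0: depth = 1
'[' at pos 4: depth = 2
'[' at pos 14: depth = 2
'[' at pos 20: depth = 3
'[' at pos 24: depth = 4
Maximum depth reached: 4

4


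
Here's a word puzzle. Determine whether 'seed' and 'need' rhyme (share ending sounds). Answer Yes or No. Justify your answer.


Rime (stressed vowel + following sounds) of 'seed': -eed = /iːd/
Rime of 'need': -eed = /iːd/
/iːd/ and /iːd/ are the same ending sound, so the words rhyme.

Yes


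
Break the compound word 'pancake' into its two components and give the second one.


Split 'pancake' into 'pan' + 'cake'. The second part is 'cake'.

cake


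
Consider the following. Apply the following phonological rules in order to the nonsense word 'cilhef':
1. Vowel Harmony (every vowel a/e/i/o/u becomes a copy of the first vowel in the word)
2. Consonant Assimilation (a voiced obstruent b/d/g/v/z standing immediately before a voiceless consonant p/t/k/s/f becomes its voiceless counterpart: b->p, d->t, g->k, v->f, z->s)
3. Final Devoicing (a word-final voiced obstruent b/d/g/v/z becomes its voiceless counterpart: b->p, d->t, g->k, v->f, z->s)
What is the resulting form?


Starting form: 'cilhef'
Rule 1: Vowel Harmony: all vowels become 'i' (matching first vowel). 'cilhef' -> 'cilhif'
Rule 2: Consonant Assimilation: no voiced obstruent (b/d/g/v/z) stands immediately before a voiceless consonant (p/t/k/s/f). No change.
Rule 3: Final Devoicing: final consonant 'f' is not one of the voiced obstruents b/d/g/v/z. No change.
Final form: 'cilhif'

cilhif


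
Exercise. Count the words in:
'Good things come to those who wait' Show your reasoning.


Split into words: Good | things | come | to | those | who | wait = 7 words.

7


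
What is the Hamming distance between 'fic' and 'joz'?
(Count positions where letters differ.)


Alignment:
Position 1: 'f' vs 'j' = DIFFER
Position 2: 'i' vs 'o' = DIFFER
Position 3: 'c' vs 'z' = DIFFER
Total differences: 3

3


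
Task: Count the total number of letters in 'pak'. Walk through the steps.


Spell out 'pak' and number each letter: p(1), a(2), k(3). Total: 3 letters.

3


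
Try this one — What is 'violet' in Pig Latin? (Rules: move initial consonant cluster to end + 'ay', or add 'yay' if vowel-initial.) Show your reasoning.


'violet': move consonant cluster 'v' to end and add 'ay': 'ioletvay'.

ioletvay


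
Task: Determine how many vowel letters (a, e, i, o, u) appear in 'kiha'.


Vowels in 'kiha': i, a = 2 vowels.

2


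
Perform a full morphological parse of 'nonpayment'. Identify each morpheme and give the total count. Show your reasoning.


Step 1: Identify prefix: 'non' (meaning: not)
Step 2: Identify root: 'pay'
Step 3: Identify suffix(es): 'ment'
Decomposition: non- (prefix: not) + pay (root) + -ment (suffix: action/result)
Total morphemes: 3

3 morphemes (non- (prefix: not) + pay (root) + -ment (suffix: action/result))


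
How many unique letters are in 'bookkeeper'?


Unique letters in 'bookkeeper': {b, e, k, o, p, r} = 6 distinct letters.

6


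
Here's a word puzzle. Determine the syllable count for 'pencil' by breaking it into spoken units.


Break 'pencil' into syllables: pen-cil -> pen | cil = 2 syllables

2 syllables


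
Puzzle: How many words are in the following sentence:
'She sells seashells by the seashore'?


Split into words: She | sells | seashells | by | the | seashore = 6 words.

6


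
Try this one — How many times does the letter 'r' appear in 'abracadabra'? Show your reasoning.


Letter 'r' in 'abracadabra': found at position(s) 3, 10 = 2 occurrence(s).

2


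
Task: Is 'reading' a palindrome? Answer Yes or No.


Forward: 'reading'
Reversed: 'gnidaer'
They differ.

No


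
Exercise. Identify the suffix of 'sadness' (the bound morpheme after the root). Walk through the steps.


The word 'sadness' = 'sad' (root) + '-ness' (suffix). The suffix is '-ness'.

ness


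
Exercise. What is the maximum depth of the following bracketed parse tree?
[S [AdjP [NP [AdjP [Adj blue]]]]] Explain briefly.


Count bracket nesting levels:
'[' at pos 0: depth = 1
'[' at pos 3: depth = 2
'[' at pos 9: depth = 3
'[' at pos 13: depth = 4
'[' at pos 19: depth = 5
Maximum depth reached: 5

5


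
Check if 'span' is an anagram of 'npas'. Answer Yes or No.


Sorted letters of 'span': 'anps'
Sorted letters of 'npas': 'anps'
They match.

Yes


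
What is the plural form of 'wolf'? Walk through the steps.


Apply rule: Change -f to -ves. 'wolf' becomes 'wolves'.

wolves


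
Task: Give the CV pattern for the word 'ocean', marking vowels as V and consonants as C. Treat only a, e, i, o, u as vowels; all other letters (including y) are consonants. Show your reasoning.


Letter mapping: o = V, c = C, e = V, a = V, n = C.

VCVVC


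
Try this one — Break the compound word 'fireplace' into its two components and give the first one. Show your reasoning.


Split 'fireplace' into 'fire' + 'place'. The first part is 'fire'.

fire


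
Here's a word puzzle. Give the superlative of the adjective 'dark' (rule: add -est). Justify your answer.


Apply superlative formation (add -est): 'dark' -> 'darkest'.

darkest


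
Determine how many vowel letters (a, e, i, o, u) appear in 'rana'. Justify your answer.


Vowels in 'rana': a, a = 2 vowels.

2


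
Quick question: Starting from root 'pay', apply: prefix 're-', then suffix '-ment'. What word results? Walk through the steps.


Step 1: Add prefix 're-' to 'pay' = 'repay'
Step 2: Add suffix '-ment' to 'repay' = 'repayment'

repayment


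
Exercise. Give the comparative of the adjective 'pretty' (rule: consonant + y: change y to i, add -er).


Apply comparative formation (consonant + y: change y to i, add -er): 'pretty' -> 'prettier'.

prettier


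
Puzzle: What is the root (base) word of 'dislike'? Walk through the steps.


Remove prefix 'dis' from 'dislike' to get root 'like'.

like


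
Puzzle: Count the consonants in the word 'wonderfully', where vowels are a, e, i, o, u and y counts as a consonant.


Consonants in 'wonderfully': w, n, d, r, f, l, l, y = 8 consonants.

8


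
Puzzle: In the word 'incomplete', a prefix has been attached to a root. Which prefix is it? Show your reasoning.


The word 'incomplete' = 'in' (prefix) + 'complete' (root). The prefix is 'in'.

in


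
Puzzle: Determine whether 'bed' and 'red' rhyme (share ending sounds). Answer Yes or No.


Rime (stressed vowel + following sounds) of 'bed': -ed = /ɛd/
Rime of 'red': -ed = /ɛd/
/ɛd/ and /ɛd/ are the same ending sound, so the words rhyme.

Yes


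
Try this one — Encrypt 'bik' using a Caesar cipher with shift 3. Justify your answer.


Shift each letter by 3: b -> e, i -> l, k -> n. Result: 'eln'.

eln


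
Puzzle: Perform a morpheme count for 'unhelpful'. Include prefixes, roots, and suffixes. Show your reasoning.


Decomposition: un- (prefix) + help (root) + -ful (suffix) = 3 morpheme(s)

3 morphemes


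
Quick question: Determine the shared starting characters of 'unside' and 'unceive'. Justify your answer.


Compare from the start: 2 characters match: 'un'. Mismatch at position 3: 's' vs 'c'.

un


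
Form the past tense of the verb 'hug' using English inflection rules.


Apply rule: Double final consonant and add -ed. 'hug' becomes 'hugged'.

hugged


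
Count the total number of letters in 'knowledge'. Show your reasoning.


Spell out 'knowledge' and number each letter: k(1), n(2), o(3), w(4), l(5), e(6), d(7), g(8), e(9). Total: 9 letters.

9


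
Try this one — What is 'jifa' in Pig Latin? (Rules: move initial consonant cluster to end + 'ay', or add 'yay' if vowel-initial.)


'jifa': move consonant cluster 'j' to end and add 'ay': 'ifajay'.

ifajay


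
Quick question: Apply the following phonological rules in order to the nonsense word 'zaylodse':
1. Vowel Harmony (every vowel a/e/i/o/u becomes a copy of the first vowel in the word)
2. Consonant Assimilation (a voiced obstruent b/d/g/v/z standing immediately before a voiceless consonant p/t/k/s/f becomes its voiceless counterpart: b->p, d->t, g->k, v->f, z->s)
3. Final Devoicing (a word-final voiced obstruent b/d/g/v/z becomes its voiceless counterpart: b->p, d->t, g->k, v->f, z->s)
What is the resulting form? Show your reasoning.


Starting form: 'zaylodse'
Rule 1: Vowel Harmony: all vowels become 'a' (matching first vowel). 'zaylodse' -> 'zayladsa'
Rule 2: Consonant Assimilation: voiced obstruent before voiceless consonant becomes voiceless ('ds' -> 'ts'). 'zayladsa' -> 'zaylatsa'
Rule 3: Final Devoicing: the word ends in the vowel 'a', not a consonant. No change.
Final form: 'zaylatsa'

zaylatsa


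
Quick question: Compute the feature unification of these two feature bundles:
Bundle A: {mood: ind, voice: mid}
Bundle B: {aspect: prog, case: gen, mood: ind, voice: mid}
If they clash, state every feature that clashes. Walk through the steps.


Compare features:
aspect: A=_ vs B=prog -> unified: prog
case: A=_ vs B=gen -> unified: gen
mood: A=ind vs B=ind -> unified: ind
voice: A=mid vs B=mid -> unified: mid
No clashes found.

Unified: {aspect: prog, case: gen, mood: ind, voice: mid}


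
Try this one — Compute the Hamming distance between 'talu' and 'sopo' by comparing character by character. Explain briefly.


Alignment:
Position 1: 't' vs 's' = DIFFER
Position 2: 'a' vs 'o' = DIFFER
Position 3: 'l' vs 'p' = DIFFER
Position 4: 'u' vs 'o' = DIFFER
Total differences: 4

4


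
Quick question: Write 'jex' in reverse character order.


Reverse 'jex' character by character: 'xej'.

xej


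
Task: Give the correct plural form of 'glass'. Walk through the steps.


Apply rule: Add -es (sibilant/fricative ending). 'glass' becomes 'glasses'.

glasses


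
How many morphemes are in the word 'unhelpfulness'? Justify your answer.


Decomposition: un- (prefix) + help (root) + -ful (suffix) + -ness (suffix) = 4 morpheme(s)

4 morphemes


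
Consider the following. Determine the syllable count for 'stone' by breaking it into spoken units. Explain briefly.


Break 'stone' into syllables: stone -> stone = 1 syllable

1 syllable


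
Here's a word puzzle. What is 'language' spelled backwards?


Reverse 'language' character by character: 'egaugnal'.

egaugnal


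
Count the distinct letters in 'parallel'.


Unique letters in 'parallel': {a, e, l, p, r} = 5 distinct letters.

5


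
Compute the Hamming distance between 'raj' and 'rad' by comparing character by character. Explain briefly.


Alignment:
Position 1: 'r' vs 'r' = match
Position 2: 'a' vs 'a' = match
Position 3: 'j' vs 'd' = DIFFER
Total differences: 1

1


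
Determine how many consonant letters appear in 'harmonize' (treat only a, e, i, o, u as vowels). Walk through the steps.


Consonants in 'harmonize': h, r, m, n, z = 5 consonants.

5


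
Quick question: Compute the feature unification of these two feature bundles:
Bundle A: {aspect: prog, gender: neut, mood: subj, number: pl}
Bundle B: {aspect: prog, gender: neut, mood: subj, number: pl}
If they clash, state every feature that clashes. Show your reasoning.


Compare features:
aspect: A=prog vs B=prog -> unified: prog
gender: A=neut vs B=neut -> unified: neut
mood: A=subj vs B=subj -> unified: subj
number: A=pl vs B=pl -> unified: pl
No clashes found.

Unified: {aspect: prog, gender: neut, mood: subj, number: pl}


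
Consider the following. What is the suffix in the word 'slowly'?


The word 'slowly' = 'slow' (root) + '-ly' (suffix). The suffix is '-ly'.

ly


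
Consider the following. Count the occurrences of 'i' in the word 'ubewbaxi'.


Letter 'i' in 'ubewbaxi': found at position(s) 8 = 1 occurrence(s).

1


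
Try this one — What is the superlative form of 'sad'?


Apply superlative formation (double final consonant, add -est): 'sad' -> 'saddest'.

saddest


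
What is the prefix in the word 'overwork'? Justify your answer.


The word 'overwork' = 'over' (prefix) + 'work' (root). The prefix is 'over'.

over


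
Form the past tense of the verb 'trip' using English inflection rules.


Apply rule: Double final consonant and add -ed. 'trip' becomes 'tripped'.

tripped


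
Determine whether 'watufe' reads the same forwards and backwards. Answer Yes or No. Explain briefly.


Forward: 'watufe'
Reversed: 'efutaw'
They differ.

No


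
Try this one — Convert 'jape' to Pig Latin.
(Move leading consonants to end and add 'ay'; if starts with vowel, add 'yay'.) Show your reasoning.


'jape': move consonant cluster 'j' to end and add 'ay': 'apejay'.

apejay


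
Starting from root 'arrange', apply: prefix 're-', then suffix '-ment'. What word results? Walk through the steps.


Step 1: Add prefix 're-' to 'arrange' = 'rearrange'
Step 2: Add suffix '-ment' to 'rearrange' = 'rearrangement'

rearrangement


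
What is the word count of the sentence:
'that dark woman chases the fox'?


Split into words: that | dark | woman | chases | the | fox = 6 words.

6


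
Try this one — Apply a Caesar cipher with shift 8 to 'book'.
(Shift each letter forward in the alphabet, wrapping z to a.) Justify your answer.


Shift each letter by 8: b -> j, o -> w, o -> w, k -> s. Result: 'jwws'.

jwws


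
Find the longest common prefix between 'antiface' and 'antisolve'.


Compare from the start: 4 characters match: 'anti'. Mismatch at position 5: 'f' vs 's'.

anti


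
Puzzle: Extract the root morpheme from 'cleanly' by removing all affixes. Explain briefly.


Remove suffix '-ly' from 'cleanly' to get root 'clean'.

clean


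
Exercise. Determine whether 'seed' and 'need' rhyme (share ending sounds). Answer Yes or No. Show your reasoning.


Rime (stressed vowel + following sounds) of 'seed': -eed = /iːd/
Rime of 'need': -eed = /iːd/
/iːd/ and /iːd/ are the same ending sound, so the words rhyme.

Yes


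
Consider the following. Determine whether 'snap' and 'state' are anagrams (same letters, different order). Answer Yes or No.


Sorted letters of 'snap': 'anps'
Sorted letters of 'state': 'aestt'
They do not match.

No


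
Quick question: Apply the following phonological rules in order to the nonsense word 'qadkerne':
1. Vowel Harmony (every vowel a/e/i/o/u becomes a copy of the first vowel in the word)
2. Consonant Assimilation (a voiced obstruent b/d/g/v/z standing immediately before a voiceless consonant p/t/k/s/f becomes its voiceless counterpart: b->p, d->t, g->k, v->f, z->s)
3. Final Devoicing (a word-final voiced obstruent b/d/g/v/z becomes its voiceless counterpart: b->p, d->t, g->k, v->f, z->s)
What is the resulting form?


Starting form: 'qadkerne'
Rule 1: Vowel Harmony: all vowels become 'a' (matching first vowel). 'qadkerne' -> 'qadkarna'
Rule 2: Consonant Assimilation: voiced obstruent before voiceless consonant becomes voiceless ('dk' -> 'tk'). 'qadkarna' -> 'qatkarna'
Rule 3: Final Devoicing: the word ends in the vowel 'a', not a consonant. No change.
Final form: 'qatkarna'

qatkarna


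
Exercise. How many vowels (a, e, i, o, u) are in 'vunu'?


Vowels in 'vunu': u, u = 2 vowels.

2


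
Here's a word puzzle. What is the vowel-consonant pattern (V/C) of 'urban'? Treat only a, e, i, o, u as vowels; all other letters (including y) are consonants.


Letter mapping: u = V, r = C, b = C, a = V, n = C.

VCCVC


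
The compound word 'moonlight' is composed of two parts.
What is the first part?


Split 'moonlight' into 'moon' + 'light'. The first part is 'moon'.

moon


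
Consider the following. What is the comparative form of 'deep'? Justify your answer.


Apply comparative formation (add -er): 'deep' -> 'deeper'.

deeper


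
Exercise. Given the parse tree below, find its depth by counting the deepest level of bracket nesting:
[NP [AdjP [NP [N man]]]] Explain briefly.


Count bracket nesting levels:
'[' at pos 0: depth = 1
'[' at pos 4: depth = 2
'[' at pos 10: depth = 3
'[' at pos 14: depth = 4
Maximum depth reached: 4

4


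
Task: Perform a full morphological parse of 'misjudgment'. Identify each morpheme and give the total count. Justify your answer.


Step 1: Identify prefix: 'mis' (meaning: wrongly)
Step 2: Identify root: 'judge'
Step 3: Identify suffix(es): 'ment'
Decomposition: mis- (prefix: wrongly) + judge (root) + -ment (suffix: action/result)
Total morphemes: 3

3 morphemes (mis- (prefix: wrongly) + judge (root) + -ment (suffix: action/result))


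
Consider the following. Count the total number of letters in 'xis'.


Spell out 'xis' and number each letter: x(1), i(2), s(3). Total: 3 letters.

3


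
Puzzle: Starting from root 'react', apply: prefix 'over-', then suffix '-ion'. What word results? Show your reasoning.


Step 1: Add prefix 'over-' to 'react' = 'overreact'
Step 2: Add suffix '-ion' to 'overreact' = 'overreaction'

overreaction


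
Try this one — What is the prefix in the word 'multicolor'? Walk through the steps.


The word 'multicolor' = 'multi' (prefix) + 'color' (root). The prefix is 'multi'.

multi


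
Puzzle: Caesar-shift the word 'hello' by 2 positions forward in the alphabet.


Shift each letter by 2: h -> j, e -> g, l -> n, l -> n, o -> q. Result: 'jgnnq'.

jgnnq


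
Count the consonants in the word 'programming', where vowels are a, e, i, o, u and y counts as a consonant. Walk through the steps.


Consonants in 'programming': p, r, g, r, m, m, n, g = 8 consonants.

8


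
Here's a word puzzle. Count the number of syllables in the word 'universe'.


Break 'universe' into syllables: u-ni-verse -> u | ni | verse = 3 syllables

3 syllables


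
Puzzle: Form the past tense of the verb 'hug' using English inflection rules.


Apply rule: Double final consonant and add -ed. 'hug' becomes 'hugged'.

hugged


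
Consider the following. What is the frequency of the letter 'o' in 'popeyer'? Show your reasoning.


Letter 'o' in 'popeyer': found at position(s) 2 = 1 occurrence(s).

1


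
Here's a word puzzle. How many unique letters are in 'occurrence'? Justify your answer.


Unique letters in 'occurrence': {c, e, n, o, r, u} = 6 distinct letters.

6


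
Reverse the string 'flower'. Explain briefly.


Reverse 'flower' character by character: 'rewolf'.

rewolf


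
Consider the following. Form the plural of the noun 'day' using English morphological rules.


Apply rule: Add -s. 'day' becomes 'days'.

days


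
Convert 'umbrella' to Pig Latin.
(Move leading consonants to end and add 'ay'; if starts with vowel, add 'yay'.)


'umbrella' starts with a vowel, so add 'yay': 'umbrellayay'.

umbrellayay


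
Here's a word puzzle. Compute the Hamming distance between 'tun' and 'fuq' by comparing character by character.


Alignment:
Position 1: 't' vs 'f' = DIFFER
Position 2: 'u' vs 'u' = match
Position 3: 'n' vs 'q' = DIFFER
Total differences: 2

2


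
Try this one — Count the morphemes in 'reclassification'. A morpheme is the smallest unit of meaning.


Decomposition: re- (prefix) + class (root) + -ify (suffix) + -ation (suffix) = 4 morpheme(s)

4 morphemes


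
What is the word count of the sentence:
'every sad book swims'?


Split into words: every | sad | book | swims = 4 words.

4


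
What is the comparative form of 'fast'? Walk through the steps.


Apply comparative formation (add -er): 'fast' -> 'faster'.

faster


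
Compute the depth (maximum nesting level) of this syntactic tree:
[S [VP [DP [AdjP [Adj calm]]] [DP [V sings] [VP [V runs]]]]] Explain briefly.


Count bracket nesting levels:
'[' at pos 0: depth = 1
'[' at pos 3: depth = 2
'[' at pos 7: depth = 3
'[' at pos 11: depth = 4
'[' at pos 17: depth = 5
'[' at pos 30: depth = 3
'[' at pos 34: depth = 4
'[' at pos 44: depth = 4
'[' at pos 48: depth = 5
Maximum depth reached: 5

5


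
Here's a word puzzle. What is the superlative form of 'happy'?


Apply superlative formation (consonant + y: change y to i, add -est): 'happy' -> 'happiest'.

happiest


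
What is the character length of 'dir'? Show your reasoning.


Spell out 'dir' and number each letter: d(1), i(2), r(3). Total: 3 letters.

3


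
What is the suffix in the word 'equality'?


The word 'equality' = 'equal' (root) + '-ity' (suffix). The suffix is '-ity'.

ity


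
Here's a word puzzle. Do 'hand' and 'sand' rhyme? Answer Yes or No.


Rime (stressed vowel + following sounds) of 'hand': -and = /ænd/
Rime of 'sand': -and = /ænd/
/ænd/ and /ænd/ are the same ending sound, so the words rhyme.

Yes


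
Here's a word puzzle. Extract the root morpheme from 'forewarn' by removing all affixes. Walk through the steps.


Remove prefix 'fore' from 'forewarn' to get root 'warn'.

warn


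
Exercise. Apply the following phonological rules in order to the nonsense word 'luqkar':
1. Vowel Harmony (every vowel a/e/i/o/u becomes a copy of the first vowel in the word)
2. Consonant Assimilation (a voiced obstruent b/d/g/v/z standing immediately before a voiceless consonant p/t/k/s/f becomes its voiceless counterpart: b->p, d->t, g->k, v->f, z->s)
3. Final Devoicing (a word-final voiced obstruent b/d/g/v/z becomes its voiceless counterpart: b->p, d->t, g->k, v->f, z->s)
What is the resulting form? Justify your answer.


Starting form: 'luqkar'
Rule 1: Vowel Harmony: all vowels become 'u' (matching first vowel). 'luqkar' -> 'luqkur'
Rule 2: Consonant Assimilation: no voiced obstruent (b/d/g/v/z) stands immediately before a voiceless consonant (p/t/k/s/f). No change.
Rule 3: Final Devoicing: final consonant 'r' is not one of the voiced obstruents b/d/g/v/z. No change.
Final form: 'luqkur'

luqkur


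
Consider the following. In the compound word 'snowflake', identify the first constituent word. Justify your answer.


Split 'snowflake' into 'snow' + 'flake'. The first part is 'snow'.

snow


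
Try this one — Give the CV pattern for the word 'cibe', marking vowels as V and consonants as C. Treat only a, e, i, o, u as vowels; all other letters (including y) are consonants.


Letter mapping: c = C, i = V, b = C, e = V.

CVCV


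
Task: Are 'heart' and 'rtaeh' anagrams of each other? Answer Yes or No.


Sorted letters of 'heart': 'aehrt'
Sorted letters of 'rtaeh': 'aehrt'
They match.

Yes


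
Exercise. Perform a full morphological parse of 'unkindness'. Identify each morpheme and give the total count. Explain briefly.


Step 1: Identify prefix: 'un' (meaning: not/reverse)
Step 2: Identify root: 'kind'
Step 3: Identify suffix(es): 'ness'
Decomposition: un- (prefix: not/reverse) + kind (root) + -ness (suffix: state of)
Total morphemes: 3

3 morphemes (un- (prefix: not/reverse) + kind (root) + -ness (suffix: state of))


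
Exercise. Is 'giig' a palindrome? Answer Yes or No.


Forward: 'giig'
Reversed: 'giig'
They are identical.

Yes


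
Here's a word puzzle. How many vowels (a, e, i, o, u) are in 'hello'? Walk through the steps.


Vowels in 'hello': e, o = 2 vowels.

2


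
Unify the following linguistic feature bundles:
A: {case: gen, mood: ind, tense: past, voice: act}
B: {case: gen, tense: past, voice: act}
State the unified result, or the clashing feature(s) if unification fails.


Compare features:
case: A=gen vs B=gen -> unified: gen
mood: A=ind vs B=_ -> unified: ind
tense: A=past vs B=past -> unified: past
voice: A=act vs B=act -> unified: act
No clashes found.

Unified: {case: gen, mood: ind, tense: past, voice: act}


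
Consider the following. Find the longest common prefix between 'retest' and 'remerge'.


Compare from the start: 2 characters match: 're'. Mismatch at position 3: 't' vs 'm'.

re


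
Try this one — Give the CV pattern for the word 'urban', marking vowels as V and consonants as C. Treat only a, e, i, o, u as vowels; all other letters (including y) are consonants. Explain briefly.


Letter mapping: u = V, r = C, b = C, a = V, n = C.

VCCVC


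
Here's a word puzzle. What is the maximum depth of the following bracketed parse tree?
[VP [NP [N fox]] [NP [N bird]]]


Count bracket nesting levels:
'[' at pos 0: depth = 1
'[' at pos 4: depth = 2
'[' at pos 8: depth = 3
'[' at pos 17: depth = 2
'[' at pos 21: depth = 3
Maximum depth reached: 3

3


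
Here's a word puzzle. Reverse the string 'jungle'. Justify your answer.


Reverse 'jungle' character by character: 'elgnuj'.

elgnuj


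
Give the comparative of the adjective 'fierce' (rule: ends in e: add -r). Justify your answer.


Apply comparative formation (ends in e: add -r): 'fierce' -> 'fiercer'.

fiercer


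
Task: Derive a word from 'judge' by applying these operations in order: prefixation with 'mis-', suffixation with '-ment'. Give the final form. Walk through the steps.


Step 1: Add prefix 'mis-' to 'judge' = 'misjudge'
Step 2: Add suffix '-ment' to 'misjudge' = 'misjudgment'

misjudgment


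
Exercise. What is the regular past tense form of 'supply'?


Apply rule: Change -y to -ied. 'supply' becomes 'supplied'.

supplied


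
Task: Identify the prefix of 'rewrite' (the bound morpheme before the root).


The word 'rewrite' = 're' (prefix) + 'write' (root). The prefix is 're'.

re


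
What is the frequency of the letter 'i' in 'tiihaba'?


Letter 'i' in 'tiihaba': found at position(s) 2, 3 = 2 occurrence(s).

2


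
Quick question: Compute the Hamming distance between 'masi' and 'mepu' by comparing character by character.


Alignment:
Position 1: 'm' vs 'm' = match
Position 2: 'a' vs 'e' = DIFFER
Position 3: 's' vs 'p' = DIFFER
Position 4: 'i' vs 'u' = DIFFER
Total differences: 3

3


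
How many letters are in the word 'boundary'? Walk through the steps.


Spell out 'boundary' and number each letter: b(1), o(2), u(3), n(4), d(5), a(6), r(7), y(8). Total: 8 letters.

8


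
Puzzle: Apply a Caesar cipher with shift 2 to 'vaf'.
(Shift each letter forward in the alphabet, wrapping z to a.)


Shift each letter by 2: v -> x, a -> c, f -> h. Result: 'xch'.

xch


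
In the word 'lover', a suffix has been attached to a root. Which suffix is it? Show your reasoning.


The word 'lover' = 'love' (root) + '-er' (suffix). The suffix is '-er'.

er


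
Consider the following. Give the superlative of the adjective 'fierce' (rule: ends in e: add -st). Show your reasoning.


Apply superlative formation (ends in e: add -st): 'fierce' -> 'fiercest'.

fiercest


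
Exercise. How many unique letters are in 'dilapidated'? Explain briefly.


Unique letters in 'dilapidated': {a, d, e, i, l, p, t} = 7 distinct letters.

7


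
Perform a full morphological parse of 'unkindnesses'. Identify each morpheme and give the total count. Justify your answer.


Step 1: Identify prefix: 'un' (meaning: not/reverse)
Step 2: Identify root: 'kind'
Step 3: Identify suffix(es): 'ness, es'
Decomposition: un- (prefix: not/reverse) + kind (root) + -ness (suffix: state of) + -es (plural)
Total morphemes: 4

4 morphemes (un- (prefix: not/reverse) + kind (root) + -ness (suffix: state of) + -es (plural))


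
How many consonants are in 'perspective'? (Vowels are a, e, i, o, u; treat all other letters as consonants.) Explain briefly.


Consonants in 'perspective': p, r, s, p, c, t, v = 7 consonants.

7


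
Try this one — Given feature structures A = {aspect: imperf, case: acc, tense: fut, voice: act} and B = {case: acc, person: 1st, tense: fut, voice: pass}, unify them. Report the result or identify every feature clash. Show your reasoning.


Compare features:
aspect: A=imperf vs B=_ -> unified: imperf
case: A=acc vs B=acc -> unified: acc
person: A=_ vs B=1st -> unified: 1st
tense: A=fut vs B=fut -> unified: fut
voice: A=act vs B=pass -> CLASH
Clash detected on feature 'voice' (act vs pass); unification fails.

CLASH on 'voice' (act vs pass)


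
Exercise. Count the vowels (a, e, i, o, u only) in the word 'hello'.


Vowels in 'hello': e, o = 2 vowels.

2


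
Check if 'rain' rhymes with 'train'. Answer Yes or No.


Rime (stressed vowel + following sounds) of 'rain': -ain = /eɪn/
Rime of 'train': -ain = /eɪn/
/eɪn/ and /eɪn/ are the same ending sound, so the words rhyme.

Yes


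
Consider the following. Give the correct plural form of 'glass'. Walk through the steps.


Apply rule: Add -es (sibilant/fricative ending). 'glass' becomes 'glasses'.

glasses


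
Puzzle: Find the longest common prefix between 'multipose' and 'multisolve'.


Compare from the start: 5 characters match: 'multi'. Mismatch at position 6: 'p' vs 's'.

multi


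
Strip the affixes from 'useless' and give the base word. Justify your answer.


Remove suffix '-less' from 'useless' to get root 'use'.

use


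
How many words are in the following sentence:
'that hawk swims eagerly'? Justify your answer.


Split into words: that | hawk | swims | eagerly = 4 words.

4


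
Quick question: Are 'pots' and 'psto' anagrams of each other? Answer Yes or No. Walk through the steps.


Sorted letters of 'pots': 'opst'
Sorted letters of 'psto': 'opst'
They match.

Yes


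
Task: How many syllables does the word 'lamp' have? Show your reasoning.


Break 'lamp' into syllables: lamp -> lamp = 1 syllable

1 syllable


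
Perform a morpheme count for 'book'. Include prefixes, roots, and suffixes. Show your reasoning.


Decomposition: book (free morpheme) = 1 morpheme(s)

1 morphemes


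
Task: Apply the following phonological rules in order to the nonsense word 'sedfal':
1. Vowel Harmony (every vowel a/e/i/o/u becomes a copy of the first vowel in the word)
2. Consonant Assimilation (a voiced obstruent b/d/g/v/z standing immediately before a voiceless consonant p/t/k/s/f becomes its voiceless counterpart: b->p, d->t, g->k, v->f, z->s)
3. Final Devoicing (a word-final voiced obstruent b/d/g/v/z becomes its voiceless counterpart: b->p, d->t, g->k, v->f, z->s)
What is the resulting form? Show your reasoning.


Starting form: 'sedfal'
Rule 1: Vowel Harmony: all vowels become 'e' (matching first vowel). 'sedfal' -> 'sedfel'
Rule 2: Consonant Assimilation: voiced obstruent before voiceless consonant becomes voiceless ('df' -> 'tf'). 'sedfel' -> 'setfel'
Rule 3: Final Devoicing: final consonant 'l' is not one of the voiced obstruents b/d/g/v/z. No change.
Final form: 'setfel'

setfel


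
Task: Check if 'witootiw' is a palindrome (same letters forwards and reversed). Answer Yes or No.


Forward: 'witootiw'
Reversed: 'witootiw'
They are identical.

Yes


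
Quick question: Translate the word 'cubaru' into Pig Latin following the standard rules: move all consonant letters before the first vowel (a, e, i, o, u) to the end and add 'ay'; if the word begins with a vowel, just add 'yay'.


'cubaru': move consonant cluster 'c' to end and add 'ay': 'ubarucay'.

ubarucay


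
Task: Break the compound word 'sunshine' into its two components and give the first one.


Split 'sunshine' into 'sun' + 'shine'. The first part is 'sun'.

sun


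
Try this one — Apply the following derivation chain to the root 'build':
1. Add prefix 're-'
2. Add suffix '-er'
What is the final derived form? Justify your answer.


Step 1: Add prefix 're-' to 'build' = 'rebuild'
Step 2: Add suffix '-er' to 'rebuild' = 'rebuilder'

rebuilder


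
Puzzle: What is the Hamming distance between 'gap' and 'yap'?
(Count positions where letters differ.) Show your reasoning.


Alignment:
Position 1: 'g' vs 'y' = DIFFER
Position 2: 'a' vs 'a' = match
Position 3: 'p' vs 'p' = match
Total differences: 1

1


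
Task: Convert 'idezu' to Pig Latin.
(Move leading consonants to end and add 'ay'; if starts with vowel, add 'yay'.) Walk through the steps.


'idezu' starts with a vowel, so add 'yay': 'idezuyay'.

idezuyay
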